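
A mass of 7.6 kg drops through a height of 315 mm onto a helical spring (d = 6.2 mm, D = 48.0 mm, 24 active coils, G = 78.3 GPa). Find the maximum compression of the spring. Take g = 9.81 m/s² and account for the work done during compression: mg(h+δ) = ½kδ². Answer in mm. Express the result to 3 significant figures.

108 mm

k = Gd⁴/(8D³N_a) = (78.3×10³)(6.2⁴)/(8·48.0³·24) = 5.4488 N/mm
W = mg = 7.6 × 9.81 = 74.556 N
½kδ² − Wδ − Wh = 0 → δ = (W + √(W² + 2kWh))/k
δ = (74.556 + √(5558.6 + 255933))/5.4488 = (74.556 + 511.36)/5.4488 = 107.53 mm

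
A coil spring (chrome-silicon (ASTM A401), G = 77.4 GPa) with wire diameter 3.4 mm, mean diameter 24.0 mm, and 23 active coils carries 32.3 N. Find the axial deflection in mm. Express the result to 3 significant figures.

k = Gd⁴/(8D³N_a) = (77.4×10³)(3.4⁴)/(8·24.0³·23) = 4.0664 N/mm
δ = F/k = 32.3 / 4.0664 = 7.9432 mm

7.94 mm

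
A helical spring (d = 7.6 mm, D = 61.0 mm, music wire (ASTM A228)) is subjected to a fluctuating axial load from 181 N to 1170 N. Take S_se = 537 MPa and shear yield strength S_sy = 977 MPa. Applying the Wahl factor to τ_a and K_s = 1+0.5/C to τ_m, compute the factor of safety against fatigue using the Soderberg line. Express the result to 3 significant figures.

1.55

C = D/d = 61.0/7.6 = 8.0263; K_W = (4C−1)/(4C−4)+0.615/C = 1.1834; K_s = 1+0.5/C = 1.0623
F_a = (F_max−F_min)/2 = 494.5 N; F_m = (F_max+F_min)/2 = 675.5 N
τ_a = K_W·8F_aD/(πd³) = 1.1834 × 174.98 = 207.07 MPa
τ_m = K_s·8F_mD/(πd³) = 1.0623 × 239.03 = 253.92 MPa
Soderberg: 1/n_f = τ_a/S_se + τ_m/S_sy = 207.07/537 + 253.92/977 = 0.38560 + 0.25990 = 0.6455
n_f = 1/0.6455 = 1.549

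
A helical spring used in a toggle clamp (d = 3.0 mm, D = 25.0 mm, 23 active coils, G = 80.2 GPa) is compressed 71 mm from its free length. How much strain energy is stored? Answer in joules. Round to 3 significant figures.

5.70 J

k = Gd⁴/(8D³N_a) = (80.2×10³)(3.0⁴)/(8·25.0³·23) = 2.2595 N/mm
U = ½kδ² = 0.5 × 2.2595 × 71² = 5695.2 N·mm = 5.6952 J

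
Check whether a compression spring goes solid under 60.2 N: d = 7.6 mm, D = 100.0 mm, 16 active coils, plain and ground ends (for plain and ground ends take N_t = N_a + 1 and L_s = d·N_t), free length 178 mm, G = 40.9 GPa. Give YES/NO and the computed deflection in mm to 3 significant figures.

k = Gd⁴/(8D³N_a) = (40.9×10³)(7.6⁴)/(8·100.0³·16) = 1.066 N/mm
N_t = 17; L_s = 7.6·17 = 129.2 mm; δ_solid = L₀ − L_s = 178 − 129.2 = 48.8 mm
δ = F/k = 60.2/1.066 = 56.471 mm
δ ≥ δ_solid → spring goes solid

YES, δ = 56.5 mm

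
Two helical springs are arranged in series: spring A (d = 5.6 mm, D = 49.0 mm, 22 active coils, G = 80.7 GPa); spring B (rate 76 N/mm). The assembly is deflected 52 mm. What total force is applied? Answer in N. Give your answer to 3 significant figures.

k_A = Gd⁴/(8D³N_a) = (80.7×10³)(5.6⁴)/(8·49.0³·22) = 3.8329 N/mm
Series: 1/k_eq = 1/3.8329 + 1/76 = 0.27406; k_eq = 3.6489 N/mm
F = k_eq·δ = 3.6489·52 = 189.74 N

190 N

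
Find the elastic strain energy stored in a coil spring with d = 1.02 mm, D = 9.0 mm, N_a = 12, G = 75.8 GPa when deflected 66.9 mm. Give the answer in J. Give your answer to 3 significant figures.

2.62 J

k = Gd⁴/(8D³N_a) = (75.8×10³)(1.02⁴)/(8·9.0³·12) = 1.1724 N/mm
U = ½kδ² = 0.5 × 1.1724 × 66.9² = 2623.6 N·mm = 2.6236 J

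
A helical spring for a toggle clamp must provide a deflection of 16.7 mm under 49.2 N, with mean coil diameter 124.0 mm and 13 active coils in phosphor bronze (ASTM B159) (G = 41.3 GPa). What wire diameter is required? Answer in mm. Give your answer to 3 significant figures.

10.9 mm

Required rate k = F/δ = 49.2/16.7 = 2.9461 N/mm
d = (8D³N_a·k / G)^(1/4) = (8·124.0³·13·2.9461 / (41.3×10³))^0.25
  = (14145)^0.25 = 10.9056 mm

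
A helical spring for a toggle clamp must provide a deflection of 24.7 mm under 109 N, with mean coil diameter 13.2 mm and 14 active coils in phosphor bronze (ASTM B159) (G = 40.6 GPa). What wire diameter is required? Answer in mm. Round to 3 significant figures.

2.30 mm

Required rate k = F/δ = 109/24.7 = 4.413 N/mm
d = (8D³N_a·k / G)^(1/4) = (8·13.2³·14·4.413 / (40.6×10³))^0.25
  = (27.999)^0.25 = 2.3003 mm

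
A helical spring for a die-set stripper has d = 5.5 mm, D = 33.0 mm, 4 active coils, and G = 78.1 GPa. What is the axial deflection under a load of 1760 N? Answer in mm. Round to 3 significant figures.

k = Gd⁴/(8D³N_a) = (78.1×10³)(5.5⁴)/(8·33.0³·4) = 62.146 N/mm
δ = F/k = 1760 / 62.146 = 28.321 mm

28.3 mm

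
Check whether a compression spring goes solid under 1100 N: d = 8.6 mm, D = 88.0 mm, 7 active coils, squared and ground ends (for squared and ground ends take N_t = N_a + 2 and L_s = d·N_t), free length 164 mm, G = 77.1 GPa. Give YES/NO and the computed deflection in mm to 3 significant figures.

k = Gd⁴/(8D³N_a) = (77.1×10³)(8.6⁴)/(8·88.0³·7) = 11.051 N/mm
N_t = 9; L_s = 8.6·9 = 77.4 mm; δ_solid = L₀ − L_s = 164 − 77.4 = 86.6 mm
δ = F/k = 1100/11.051 = 99.536 mm
δ ≥ δ_solid → spring goes solid

YES, δ = 99.5 mm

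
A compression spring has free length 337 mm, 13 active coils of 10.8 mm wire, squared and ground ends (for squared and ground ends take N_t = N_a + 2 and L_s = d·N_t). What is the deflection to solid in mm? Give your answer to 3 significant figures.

175 mm

N_t = 15; L_s = 10.8·15 = 162 mm
δ_solid = L₀ − L_s = 337 − 162 = 175 mm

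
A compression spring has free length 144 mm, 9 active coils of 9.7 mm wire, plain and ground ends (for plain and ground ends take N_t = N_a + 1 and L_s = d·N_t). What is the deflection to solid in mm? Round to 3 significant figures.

47.0 mm

N_t = 10; L_s = 9.7·10 = 97 mm
δ_solid = L₀ − L_s = 144 − 97 = 47 mm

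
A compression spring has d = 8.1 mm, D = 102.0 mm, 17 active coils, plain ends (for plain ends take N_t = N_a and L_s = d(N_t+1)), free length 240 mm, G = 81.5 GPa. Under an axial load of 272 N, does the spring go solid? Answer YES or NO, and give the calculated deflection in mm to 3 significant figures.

YES, δ = 112 mm

k = Gd⁴/(8D³N_a) = (81.5×10³)(8.1⁴)/(8·102.0³·17) = 2.4309 N/mm
N_t = 17; L_s = 8.1·18 = 145.8 mm; δ_solid = L₀ − L_s = 240 − 145.8 = 94.2 mm
δ = F/k = 272/2.4309 = 111.89 mm
δ ≥ δ_solid → spring goes solid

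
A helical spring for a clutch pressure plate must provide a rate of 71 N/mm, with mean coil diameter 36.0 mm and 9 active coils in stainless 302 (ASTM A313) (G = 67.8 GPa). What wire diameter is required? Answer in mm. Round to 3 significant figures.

7.70 mm

d = (8D³N_a·k / G)^(1/4) = (8·36.0³·9·71 / (67.8×10³))^0.25
  = (3517.8)^0.25 = 7.7014 mm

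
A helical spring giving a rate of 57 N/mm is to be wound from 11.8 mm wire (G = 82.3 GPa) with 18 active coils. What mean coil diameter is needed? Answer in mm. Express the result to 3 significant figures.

D = (Gd⁴/(8N_a·k))^(1/3) = (82.3×10³·11.8⁴/(8·18·57))^(1/3)
  = (194397)^(1/3) = 57.9291 mm

57.9 mm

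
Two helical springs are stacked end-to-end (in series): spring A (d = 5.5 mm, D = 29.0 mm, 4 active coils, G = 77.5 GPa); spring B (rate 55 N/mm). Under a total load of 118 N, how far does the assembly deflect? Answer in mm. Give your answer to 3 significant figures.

3.44 mm

k_A = Gd⁴/(8D³N_a) = (77.5×10³)(5.5⁴)/(8·29.0³·4) = 90.867 N/mm
Series: 1/k_eq = 1/90.867 + 1/55 = 0.029187; k_eq = 34.262 N/mm
δ = F/k_eq = 118/34.262 = 3.444 mm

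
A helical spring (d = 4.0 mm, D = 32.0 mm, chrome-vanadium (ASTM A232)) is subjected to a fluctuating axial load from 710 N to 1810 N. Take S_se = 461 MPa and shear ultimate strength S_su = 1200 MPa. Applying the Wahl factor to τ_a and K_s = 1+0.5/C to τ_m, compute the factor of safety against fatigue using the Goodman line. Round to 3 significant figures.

0.311

C = D/d = 32.0/4.0 = 8.0000; K_W = (4C−1)/(4C−4)+0.615/C = 1.1840; K_s = 1+0.5/C = 1.0625
F_a = (F_max−F_min)/2 = 550 N; F_m = (F_max+F_min)/2 = 1260 N
τ_a = K_W·8F_aD/(πd³) = 1.1840 × 700.28 = 829.15 MPa
τ_m = K_s·8F_mD/(πd³) = 1.0625 × 1604.3 = 1704.5 MPa
Goodman: 1/n_f = τ_a/S_se + τ_m/S_su = 829.15/461 + 1704.5/1200 = 1.79858 + 1.42046 = 3.219
n_f = 1/3.219 = 0.3107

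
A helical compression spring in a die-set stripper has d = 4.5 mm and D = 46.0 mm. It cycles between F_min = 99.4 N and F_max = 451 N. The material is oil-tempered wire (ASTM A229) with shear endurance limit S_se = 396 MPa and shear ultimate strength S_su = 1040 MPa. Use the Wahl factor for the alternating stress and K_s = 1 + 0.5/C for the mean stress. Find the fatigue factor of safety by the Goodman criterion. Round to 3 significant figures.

C = D/d = 46.0/4.5 = 10.2222; K_W = (4C−1)/(4C−4)+0.615/C = 1.1415; K_s = 1+0.5/C = 1.0489
F_a = (F_max−F_min)/2 = 175.8 N; F_m = (F_max+F_min)/2 = 275.2 N
τ_a = K_W·8F_aD/(πd³) = 1.1415 × 225.98 = 257.96 MPa
τ_m = K_s·8F_mD/(πd³) = 1.0489 × 353.76 = 371.06 MPa
Goodman: 1/n_f = τ_a/S_se + τ_m/S_su = 257.96/396 + 371.06/1040 = 0.65141 + 0.35679 = 1.0082
n_f = 1/1.0082 = 0.9919

0.992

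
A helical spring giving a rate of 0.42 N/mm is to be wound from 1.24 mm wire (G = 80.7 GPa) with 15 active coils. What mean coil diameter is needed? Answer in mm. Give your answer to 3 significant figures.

15.6 mm

D = (Gd⁴/(8N_a·k))^(1/3) = (80.7×10³·1.24⁴/(8·15·0.42))^(1/3)
  = (3785.56)^(1/3) = 15.5851 mm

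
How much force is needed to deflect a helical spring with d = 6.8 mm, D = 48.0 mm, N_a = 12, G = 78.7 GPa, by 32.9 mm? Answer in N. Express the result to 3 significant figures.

k = Gd⁴/(8D³N_a) = (78.7×10³)(6.8⁴)/(8·48.0³·12) = 15.849 N/mm
F = k·δ = 15.849 × 32.9 = 521.45 N

521 N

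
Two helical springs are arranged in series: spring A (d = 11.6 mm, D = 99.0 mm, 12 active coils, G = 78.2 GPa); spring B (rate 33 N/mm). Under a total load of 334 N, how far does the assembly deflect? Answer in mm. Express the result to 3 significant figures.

k_A = Gd⁴/(8D³N_a) = (78.2×10³)(11.6⁴)/(8·99.0³·12) = 15.201 N/mm
Series: 1/k_eq = 1/15.201 + 1/33 = 0.09609; k_eq = 10.407 N/mm
δ = F/k_eq = 334/10.407 = 32.094 mm

32.1 mm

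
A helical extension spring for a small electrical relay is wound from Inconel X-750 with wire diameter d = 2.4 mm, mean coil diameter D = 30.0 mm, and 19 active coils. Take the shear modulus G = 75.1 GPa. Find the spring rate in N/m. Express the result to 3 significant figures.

607 N/m

k = Gd⁴/(8D³N_a) = (75.1×10³ × 2.4⁴) / (8 × 30.0³ × 19)
  = 2.49164e+06 / 4.104e+06 = 0.60712 N/mm = 607.12 N/m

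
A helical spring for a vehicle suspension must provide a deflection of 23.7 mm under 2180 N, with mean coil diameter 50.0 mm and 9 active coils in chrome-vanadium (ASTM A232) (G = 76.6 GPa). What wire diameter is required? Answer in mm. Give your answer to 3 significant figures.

Required rate k = F/δ = 2180/23.7 = 91.983 N/mm
d = (8D³N_a·k / G)^(1/4) = (8·50.0³·9·91.983 / (76.6×10³))^0.25
  = (10807)^0.25 = 10.1960 mm

10.2 mm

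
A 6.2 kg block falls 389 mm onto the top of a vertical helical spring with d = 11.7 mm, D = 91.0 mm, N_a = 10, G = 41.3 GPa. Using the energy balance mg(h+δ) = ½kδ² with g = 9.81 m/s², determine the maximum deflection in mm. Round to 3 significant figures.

k = Gd⁴/(8D³N_a) = (41.3×10³)(11.7⁴)/(8·91.0³·10) = 12.837 N/mm
W = mg = 6.2 × 9.81 = 60.822 N
½kδ² − Wδ − Wh = 0 → δ = (W + √(W² + 2kWh))/k
δ = (60.822 + √(3699.3 + 607463))/12.837 = (60.822 + 781.77)/12.837 = 65.635 mm

65.6 mm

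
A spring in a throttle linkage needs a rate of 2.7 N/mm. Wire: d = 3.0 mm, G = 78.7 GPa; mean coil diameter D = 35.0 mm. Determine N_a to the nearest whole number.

7

N_a = Gd⁴/(8D³k) = (78.7×10³ × 3.0⁴)/(8 × 35.0³ × 2.7)
    = 6.3747e+06 / 926100 = 6.883 → 7 coils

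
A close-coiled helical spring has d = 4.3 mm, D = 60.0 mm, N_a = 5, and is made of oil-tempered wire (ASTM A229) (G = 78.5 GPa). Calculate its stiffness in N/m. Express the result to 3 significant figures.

3110 N/m

k = Gd⁴/(8D³N_a) = (78.5×10³ × 4.3⁴) / (8 × 60.0³ × 5)
  = 2.68376e+07 / 8.64e+06 = 3.1062 N/mm = 3106.2 N/m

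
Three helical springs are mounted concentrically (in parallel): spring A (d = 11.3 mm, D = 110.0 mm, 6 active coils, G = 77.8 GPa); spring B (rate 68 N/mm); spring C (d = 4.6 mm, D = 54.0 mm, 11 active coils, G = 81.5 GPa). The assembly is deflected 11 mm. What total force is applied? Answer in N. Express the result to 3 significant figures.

995 N

k_A = Gd⁴/(8D³N_a) = (77.8×10³)(11.3⁴)/(8·110.0³·6) = 19.855 N/mm
k_C = Gd⁴/(8D³N_a) = (81.5×10³)(4.6⁴)/(8·54.0³·11) = 2.6334 N/mm
Parallel: k_eq = 19.855 + 68 + 2.6334 = 90.489 N/mm
F = k_eq·δ = 90.489·11 = 995.38 N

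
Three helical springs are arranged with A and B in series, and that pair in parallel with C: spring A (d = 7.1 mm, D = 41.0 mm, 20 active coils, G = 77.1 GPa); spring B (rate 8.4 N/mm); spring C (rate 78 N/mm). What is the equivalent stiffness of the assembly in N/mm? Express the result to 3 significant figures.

k_A = Gd⁴/(8D³N_a) = (77.1×10³)(7.1⁴)/(8·41.0³·20) = 17.767 N/mm
Springs A,B series: k_AB = 1/(1/17.767+1/8.4) = 5.7035 N/mm; parallel with C: k_eq = 5.7035+78 = 83.703 N/mm

83.7 N/mm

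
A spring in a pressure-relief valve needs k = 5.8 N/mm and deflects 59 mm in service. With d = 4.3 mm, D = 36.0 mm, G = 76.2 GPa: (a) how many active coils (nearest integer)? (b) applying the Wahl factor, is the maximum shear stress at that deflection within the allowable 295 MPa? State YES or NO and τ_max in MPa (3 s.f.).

(a) 12 coils; (b) NO, τ_max = 465 MPa

N_a = Gd⁴/(8D³k) = (76.2×10³)(4.3⁴)/(8·36.0³·5.8) = 12.03 → N_a = 12
Actual rate k = Gd⁴/(8D³·12) = 5.8163 N/mm
Working load F = kδ = 5.8163·59 = 343.16 N
C = 36.0/4.3 = 8.3721; K_W = (4C−1)/(4C−4)+0.615/C = 1.1752
τ_max = K_W·8FD/(πd³) = 1.1752·395.68 = 465 MPa
τ_max > 295 MPa → exceeds allowable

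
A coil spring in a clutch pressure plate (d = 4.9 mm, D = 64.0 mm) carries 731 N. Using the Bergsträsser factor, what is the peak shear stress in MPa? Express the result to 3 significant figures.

Spring index C = D/d = 64.0/4.9 = 13.0612
K_B = (4C+2)/(4C−3) = 54.245/49.245 = 1.1015
τ₀ = 8FD/(πd³) = 8·731·64.0/(π·4.9³) = 374272/369.61 = 1012.6 MPa
τ_max = K·τ₀ = 1.1015 × 1012.6 = 1115.4 MPa

1120 MPa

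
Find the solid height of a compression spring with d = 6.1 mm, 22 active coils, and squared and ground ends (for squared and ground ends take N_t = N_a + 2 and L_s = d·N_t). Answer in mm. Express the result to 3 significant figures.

squared and ground ends: N_t = N_a + 2 = 22 + 2 = 24
L_s = d·N_t = 6.1 × 24 = 146.4 mm

146 mm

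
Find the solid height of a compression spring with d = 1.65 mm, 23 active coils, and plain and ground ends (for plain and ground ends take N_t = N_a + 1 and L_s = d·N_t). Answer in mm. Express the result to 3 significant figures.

plain and ground ends: N_t = N_a + 1 = 23 + 1 = 24
L_s = d·N_t = 1.65 × 24 = 39.6 mm

39.6 mm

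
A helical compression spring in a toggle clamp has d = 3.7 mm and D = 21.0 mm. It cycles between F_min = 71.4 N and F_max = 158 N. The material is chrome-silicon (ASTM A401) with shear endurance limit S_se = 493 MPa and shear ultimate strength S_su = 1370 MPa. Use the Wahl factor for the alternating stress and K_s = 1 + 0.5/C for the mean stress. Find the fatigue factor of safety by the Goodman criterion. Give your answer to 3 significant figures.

4.68

C = D/d = 21.0/3.7 = 5.6757; K_W = (4C−1)/(4C−4)+0.615/C = 1.2688; K_s = 1+0.5/C = 1.0881
F_a = (F_max−F_min)/2 = 43.3 N; F_m = (F_max+F_min)/2 = 114.7 N
τ_a = K_W·8F_aD/(πd³) = 1.2688 × 45.713 = 57.999 MPa
τ_m = K_s·8F_mD/(πd³) = 1.0881 × 121.09 = 131.76 MPa
Goodman: 1/n_f = τ_a/S_se + τ_m/S_su = 57.999/493 + 131.76/1370 = 0.11765 + 0.09618 = 0.21382
n_f = 1/0.21382 = 4.677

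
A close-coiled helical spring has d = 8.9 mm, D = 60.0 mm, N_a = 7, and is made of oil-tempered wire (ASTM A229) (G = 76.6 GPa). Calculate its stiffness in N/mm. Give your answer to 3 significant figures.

39.7 N/mm

k = Gd⁴/(8D³N_a) = (76.6×10³ × 8.9⁴) / (8 × 60.0³ × 7)
  = 4.80606e+08 / 1.2096e+07 = 39.733 N/mm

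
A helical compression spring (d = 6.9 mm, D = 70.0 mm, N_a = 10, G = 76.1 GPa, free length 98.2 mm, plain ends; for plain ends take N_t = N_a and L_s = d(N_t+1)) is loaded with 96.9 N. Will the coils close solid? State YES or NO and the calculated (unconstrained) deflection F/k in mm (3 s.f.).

k = Gd⁴/(8D³N_a) = (76.1×10³)(6.9⁴)/(8·70.0³·10) = 6.2863 N/mm
N_t = 10; L_s = 6.9·11 = 75.9 mm; δ_solid = L₀ − L_s = 98.2 − 75.9 = 22.3 mm
δ = F/k = 96.9/6.2863 = 15.414 mm
δ < δ_solid → spring does not go solid

NO, δ = 15.4 mm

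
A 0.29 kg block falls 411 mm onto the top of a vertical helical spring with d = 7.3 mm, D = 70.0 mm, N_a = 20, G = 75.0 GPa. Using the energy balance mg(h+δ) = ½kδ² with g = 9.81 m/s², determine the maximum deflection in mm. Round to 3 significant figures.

25.3 mm

k = Gd⁴/(8D³N_a) = (75.0×10³)(7.3⁴)/(8·70.0³·20) = 3.881 N/mm
W = mg = 0.29 × 9.81 = 2.8449 N
½kδ² − Wδ − Wh = 0 → δ = (W + √(W² + 2kWh))/k
δ = (2.8449 + √(8.0935 + 9075.64))/3.881 = (2.8449 + 95.309)/3.881 = 25.291 mm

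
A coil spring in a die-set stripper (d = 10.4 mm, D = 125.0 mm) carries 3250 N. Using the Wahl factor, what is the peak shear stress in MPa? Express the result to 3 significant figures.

Spring index C = D/d = 125.0/10.4 = 12.0192
K_W = (4C−1)/(4C−4) + 0.615/C = 47.077/44.077 + 0.0512 = 1.1192
τ₀ = 8FD/(πd³) = 8·3250·125.0/(π·10.4³) = 3.25e+06/3533.9 = 919.67 MPa
τ_max = K·τ₀ = 1.1192 × 919.67 = 1029.3 MPa

1030 MPa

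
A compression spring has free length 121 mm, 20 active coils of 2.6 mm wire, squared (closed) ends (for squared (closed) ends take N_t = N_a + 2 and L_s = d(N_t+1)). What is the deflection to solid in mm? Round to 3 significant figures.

61.2 mm

N_t = 22; L_s = 2.6·23 = 59.8 mm
δ_solid = L₀ − L_s = 121 − 59.8 = 61.2 mm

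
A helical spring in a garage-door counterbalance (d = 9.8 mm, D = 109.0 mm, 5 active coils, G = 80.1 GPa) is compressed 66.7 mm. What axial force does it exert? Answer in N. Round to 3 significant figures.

k = Gd⁴/(8D³N_a) = (80.1×10³)(9.8⁴)/(8·109.0³·5) = 14.263 N/mm
F = k·δ = 14.263 × 66.7 = 951.31 N

951 N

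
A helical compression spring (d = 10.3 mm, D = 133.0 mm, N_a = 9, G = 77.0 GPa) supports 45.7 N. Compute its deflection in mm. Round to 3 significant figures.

8.93 mm

k = Gd⁴/(8D³N_a) = (77.0×10³)(10.3⁴)/(8·133.0³·9) = 5.1163 N/mm
δ = F/k = 45.7 / 5.1163 = 8.9323 mm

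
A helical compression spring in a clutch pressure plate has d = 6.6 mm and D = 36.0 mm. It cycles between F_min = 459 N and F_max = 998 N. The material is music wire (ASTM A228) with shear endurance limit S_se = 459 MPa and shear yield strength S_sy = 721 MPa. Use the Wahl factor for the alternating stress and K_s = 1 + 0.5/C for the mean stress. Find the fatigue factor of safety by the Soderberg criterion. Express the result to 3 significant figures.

C = D/d = 36.0/6.6 = 5.4545; K_W = (4C−1)/(4C−4)+0.615/C = 1.2811; K_s = 1+0.5/C = 1.0917
F_a = (F_max−F_min)/2 = 269.5 N; F_m = (F_max+F_min)/2 = 728.5 N
τ_a = K_W·8F_aD/(πd³) = 1.2811 × 85.935 = 110.09 MPa
τ_m = K_s·8F_mD/(πd³) = 1.0917 × 232.3 = 253.59 MPa
Soderberg: 1/n_f = τ_a/S_se + τ_m/S_sy = 110.09/459 + 253.59/721 = 0.23985 + 0.35172 = 0.59157
n_f = 1/0.59157 = 1.69

1.69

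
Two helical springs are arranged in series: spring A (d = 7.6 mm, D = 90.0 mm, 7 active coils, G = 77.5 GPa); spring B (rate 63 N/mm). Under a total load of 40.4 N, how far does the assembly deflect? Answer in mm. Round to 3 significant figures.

k_A = Gd⁴/(8D³N_a) = (77.5×10³)(7.6⁴)/(8·90.0³·7) = 6.3335 N/mm
Series: 1/k_eq = 1/6.3335 + 1/63 = 0.17376; k_eq = 5.7549 N/mm
δ = F/k_eq = 40.4/5.7549 = 7.0201 mm

7.02 mm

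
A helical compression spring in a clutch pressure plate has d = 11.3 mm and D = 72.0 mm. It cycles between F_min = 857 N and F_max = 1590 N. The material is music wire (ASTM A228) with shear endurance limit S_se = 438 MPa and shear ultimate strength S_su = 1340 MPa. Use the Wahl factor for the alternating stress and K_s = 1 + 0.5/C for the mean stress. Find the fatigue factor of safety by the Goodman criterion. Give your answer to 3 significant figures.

3.90

C = D/d = 72.0/11.3 = 6.3717; K_W = (4C−1)/(4C−4)+0.615/C = 1.2361; K_s = 1+0.5/C = 1.0785
F_a = (F_max−F_min)/2 = 366.5 N; F_m = (F_max+F_min)/2 = 1223.5 N
τ_a = K_W·8F_aD/(πd³) = 1.2361 × 46.571 = 57.568 MPa
τ_m = K_s·8F_mD/(πd³) = 1.0785 × 155.47 = 167.67 MPa
Goodman: 1/n_f = τ_a/S_se + τ_m/S_su = 57.568/438 + 167.67/1340 = 0.13143 + 0.12513 = 0.25656
n_f = 1/0.25656 = 3.898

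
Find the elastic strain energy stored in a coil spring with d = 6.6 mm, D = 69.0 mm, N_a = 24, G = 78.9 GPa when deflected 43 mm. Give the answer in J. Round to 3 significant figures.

k = Gd⁴/(8D³N_a) = (78.9×10³)(6.6⁴)/(8·69.0³·24) = 2.3736 N/mm
U = ½kδ² = 0.5 × 2.3736 × 43² = 2194.4 N·mm = 2.1944 J

2.19 J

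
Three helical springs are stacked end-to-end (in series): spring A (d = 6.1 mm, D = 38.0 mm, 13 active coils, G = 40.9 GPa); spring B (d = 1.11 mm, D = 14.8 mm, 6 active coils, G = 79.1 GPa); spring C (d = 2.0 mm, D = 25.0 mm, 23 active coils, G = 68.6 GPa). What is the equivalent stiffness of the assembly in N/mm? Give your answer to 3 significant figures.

0.249 N/mm

k_A = Gd⁴/(8D³N_a) = (40.9×10³)(6.1⁴)/(8·38.0³·13) = 9.9234 N/mm
k_B = Gd⁴/(8D³N_a) = (79.1×10³)(1.11⁴)/(8·14.8³·6) = 0.77169 N/mm
k_C = Gd⁴/(8D³N_a) = (68.6×10³)(2.0⁴)/(8·25.0³·23) = 0.38177 N/mm
Series: 1/k_eq = 1/9.9234 + 1/0.77169 + 1/0.38177 = 4.016; k_eq = 0.24901 N/mm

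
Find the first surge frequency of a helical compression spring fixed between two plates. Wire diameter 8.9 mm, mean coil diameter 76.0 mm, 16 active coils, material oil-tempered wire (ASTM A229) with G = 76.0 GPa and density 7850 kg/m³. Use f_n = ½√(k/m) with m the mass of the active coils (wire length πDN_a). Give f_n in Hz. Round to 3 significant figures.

k = Gd⁴/(8D³N_a) = (76.0×10³)(8.9⁴)/(8·76.0³·16) = 8.4864 N/mm = 8486.4 N/m
Wire length L = πDN_a = π·76.0·16 = 3820.2 mm
m = ρ·(πd²/4)·L = 7850 × 62.211×10⁻⁶ m² × 3.8202 m = 1.8656 kg
f_n = ½√(k/m) = 0.5·√(8486.4/1.8656) = 0.5·√(4548.8) = 33.723 Hz

33.7 Hz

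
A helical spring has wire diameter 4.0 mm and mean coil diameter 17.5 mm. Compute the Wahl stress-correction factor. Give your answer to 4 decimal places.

C = D/d = 17.5/4.0 = 4.3750
K_W = (4C−1)/(4C−4) + 0.615/C = 16.500/13.500 + 0.1406 = 1.3628

1.3628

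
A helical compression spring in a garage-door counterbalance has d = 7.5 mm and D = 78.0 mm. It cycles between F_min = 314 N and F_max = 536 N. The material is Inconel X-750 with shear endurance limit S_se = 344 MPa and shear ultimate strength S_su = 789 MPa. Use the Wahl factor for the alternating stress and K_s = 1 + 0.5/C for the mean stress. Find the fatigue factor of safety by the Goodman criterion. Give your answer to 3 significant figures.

C = D/d = 78.0/7.5 = 10.4000; K_W = (4C−1)/(4C−4)+0.615/C = 1.1389; K_s = 1+0.5/C = 1.0481
F_a = (F_max−F_min)/2 = 111 N; F_m = (F_max+F_min)/2 = 425 N
τ_a = K_W·8F_aD/(πd³) = 1.1389 × 52.261 = 59.521 MPa
τ_m = K_s·8F_mD/(πd³) = 1.0481 × 200.1 = 209.72 MPa
Goodman: 1/n_f = τ_a/S_se + τ_m/S_su = 59.521/344 + 209.72/789 = 0.17303 + 0.26580 = 0.43883
n_f = 1/0.43883 = 2.279

2.28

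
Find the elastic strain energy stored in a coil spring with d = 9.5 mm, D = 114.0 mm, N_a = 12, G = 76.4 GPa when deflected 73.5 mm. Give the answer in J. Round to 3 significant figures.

11.8 J

k = Gd⁴/(8D³N_a) = (76.4×10³)(9.5⁴)/(8·114.0³·12) = 4.3752 N/mm
U = ½kδ² = 0.5 × 4.3752 × 73.5² = 11818 N·mm = 11.818 J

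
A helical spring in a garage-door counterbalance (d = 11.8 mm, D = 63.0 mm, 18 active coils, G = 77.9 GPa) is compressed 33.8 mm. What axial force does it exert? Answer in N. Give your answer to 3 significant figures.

1420 N

k = Gd⁴/(8D³N_a) = (77.9×10³)(11.8⁴)/(8·63.0³·18) = 41.945 N/mm
F = k·δ = 41.945 × 33.8 = 1417.7 N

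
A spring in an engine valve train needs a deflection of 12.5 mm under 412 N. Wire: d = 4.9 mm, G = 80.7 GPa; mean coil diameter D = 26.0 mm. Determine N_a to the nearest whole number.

10

Required rate k = F/δ = 412/12.5 = 32.96 N/mm
N_a = Gd⁴/(8D³k) = (80.7×10³ × 4.9⁴)/(8 × 26.0³ × 32.96)
    = 4.65219e+07 / 4.63444e+06 = 10.04 → 10 coils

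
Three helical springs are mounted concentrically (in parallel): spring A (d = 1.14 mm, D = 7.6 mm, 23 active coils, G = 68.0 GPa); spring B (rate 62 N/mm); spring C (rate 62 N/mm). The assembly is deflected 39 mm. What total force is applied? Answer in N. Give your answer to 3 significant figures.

k_A = Gd⁴/(8D³N_a) = (68.0×10³)(1.14⁴)/(8·7.6³·23) = 1.4219 N/mm
Parallel: k_eq = 1.4219 + 62 + 62 = 125.42 N/mm
F = k_eq·δ = 125.42·39 = 4891.5 N

4890 N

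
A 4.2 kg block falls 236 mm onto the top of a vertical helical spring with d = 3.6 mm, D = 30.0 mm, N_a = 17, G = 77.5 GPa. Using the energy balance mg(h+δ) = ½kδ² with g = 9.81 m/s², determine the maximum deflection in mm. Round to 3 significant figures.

86.6 mm

k = Gd⁴/(8D³N_a) = (77.5×10³)(3.6⁴)/(8·30.0³·17) = 3.5449 N/mm
W = mg = 4.2 × 9.81 = 41.202 N
½kδ² − Wδ − Wh = 0 → δ = (W + √(W² + 2kWh))/k
δ = (41.202 + √(1697.6 + 68939.7))/3.5449 = (41.202 + 265.78)/3.5449 = 86.596 mm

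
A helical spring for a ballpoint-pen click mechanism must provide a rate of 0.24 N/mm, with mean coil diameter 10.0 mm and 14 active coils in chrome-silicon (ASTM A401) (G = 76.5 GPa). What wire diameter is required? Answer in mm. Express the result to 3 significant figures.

d = (8D³N_a·k / G)^(1/4) = (8·10.0³·14·0.24 / (76.5×10³))^0.25
  = (0.35137)^0.25 = 0.7699 mm

0.770 mm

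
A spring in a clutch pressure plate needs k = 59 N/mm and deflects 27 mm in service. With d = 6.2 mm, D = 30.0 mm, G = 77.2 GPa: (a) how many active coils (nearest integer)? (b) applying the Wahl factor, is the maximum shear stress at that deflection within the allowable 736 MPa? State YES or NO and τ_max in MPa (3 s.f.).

N_a = Gd⁴/(8D³k) = (77.2×10³)(6.2⁴)/(8·30.0³·59) = 8.951 → N_a = 9
Actual rate k = Gd⁴/(8D³·9) = 58.68 N/mm
Working load F = kδ = 58.68·27 = 1584.4 N
C = 30.0/6.2 = 4.8387; K_W = (4C−1)/(4C−4)+0.615/C = 1.3225
τ_max = K_W·8FD/(πd³) = 1.3225·507.85 = 671.62 MPa
τ_max ≤ 736 MPa → acceptable

(a) 9 coils; (b) YES, τ_max = 672 MPa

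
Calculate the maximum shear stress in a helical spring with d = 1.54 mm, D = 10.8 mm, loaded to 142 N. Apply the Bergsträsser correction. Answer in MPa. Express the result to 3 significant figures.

1280 MPa

Spring index C = D/d = 10.8/1.54 = 7.0130
K_B = (4C+2)/(4C−3) = 30.052/25.052 = 1.1996
τ₀ = 8FD/(πd³) = 8·142·10.8/(π·1.54³) = 12268.8/11.474 = 1069.3 MPa
τ_max = K·τ₀ = 1.1996 × 1069.3 = 1282.7 MPa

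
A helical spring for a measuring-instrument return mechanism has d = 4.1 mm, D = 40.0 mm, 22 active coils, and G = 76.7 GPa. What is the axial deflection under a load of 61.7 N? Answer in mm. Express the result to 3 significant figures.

k = Gd⁴/(8D³N_a) = (76.7×10³)(4.1⁴)/(8·40.0³·22) = 1.9241 N/mm
δ = F/k = 61.7 / 1.9241 = 32.066 mm

32.1 mm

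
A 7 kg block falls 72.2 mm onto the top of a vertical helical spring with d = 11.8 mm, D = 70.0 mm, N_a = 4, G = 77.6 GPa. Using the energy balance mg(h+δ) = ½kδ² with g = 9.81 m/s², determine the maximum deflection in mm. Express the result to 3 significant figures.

9.02 mm

k = Gd⁴/(8D³N_a) = (77.6×10³)(11.8⁴)/(8·70.0³·4) = 137.07 N/mm
W = mg = 7 × 9.81 = 68.67 N
½kδ² − Wδ − Wh = 0 → δ = (W + √(W² + 2kWh))/k
δ = (68.67 + √(4715.6 + 1.35919e+06))/137.07 = (68.67 + 1167.9)/137.07 = 9.0211 mm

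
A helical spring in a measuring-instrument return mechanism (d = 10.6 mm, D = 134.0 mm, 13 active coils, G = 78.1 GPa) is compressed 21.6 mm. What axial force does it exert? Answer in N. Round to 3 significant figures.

85.1 N

k = Gd⁴/(8D³N_a) = (78.1×10³)(10.6⁴)/(8·134.0³·13) = 3.9403 N/mm
F = k·δ = 3.9403 × 21.6 = 85.11 N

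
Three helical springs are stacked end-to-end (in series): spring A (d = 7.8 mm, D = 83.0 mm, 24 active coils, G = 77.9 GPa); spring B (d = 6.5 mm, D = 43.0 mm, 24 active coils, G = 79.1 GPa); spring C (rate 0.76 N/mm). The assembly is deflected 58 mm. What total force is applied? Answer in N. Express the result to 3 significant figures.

32.1 N

k_A = Gd⁴/(8D³N_a) = (77.9×10³)(7.8⁴)/(8·83.0³·24) = 2.6265 N/mm
k_B = Gd⁴/(8D³N_a) = (79.1×10³)(6.5⁴)/(8·43.0³·24) = 9.2496 N/mm
Series: 1/k_eq = 1/2.6265 + 1/9.2496 + 1/0.76 = 1.8046; k_eq = 0.55413 N/mm
F = k_eq·δ = 0.55413·58 = 32.139 N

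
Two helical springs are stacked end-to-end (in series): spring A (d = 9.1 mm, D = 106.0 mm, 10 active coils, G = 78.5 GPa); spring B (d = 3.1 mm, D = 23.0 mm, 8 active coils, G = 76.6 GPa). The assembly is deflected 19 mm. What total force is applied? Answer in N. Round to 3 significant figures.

66.2 N

k_A = Gd⁴/(8D³N_a) = (78.5×10³)(9.1⁴)/(8·106.0³·10) = 5.6497 N/mm
k_B = Gd⁴/(8D³N_a) = (76.6×10³)(3.1⁴)/(8·23.0³·8) = 9.0847 N/mm
Series: 1/k_eq = 1/5.6497 + 1/9.0847 = 0.28707; k_eq = 3.4834 N/mm
F = k_eq·δ = 3.4834·19 = 66.185 N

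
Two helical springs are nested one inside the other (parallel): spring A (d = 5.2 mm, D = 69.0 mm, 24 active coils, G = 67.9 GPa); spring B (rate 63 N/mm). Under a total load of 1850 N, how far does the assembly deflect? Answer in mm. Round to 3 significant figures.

29.0 mm

k_A = Gd⁴/(8D³N_a) = (67.9×10³)(5.2⁴)/(8·69.0³·24) = 0.78711 N/mm
Parallel: k_eq = 0.78711 + 63 = 63.787 N/mm
δ = F/k_eq = 1850/63.787 = 29.003 mm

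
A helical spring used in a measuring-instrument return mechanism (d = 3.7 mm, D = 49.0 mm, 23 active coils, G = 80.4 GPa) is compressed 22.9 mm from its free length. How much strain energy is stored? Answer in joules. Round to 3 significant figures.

0.183 J

k = Gd⁴/(8D³N_a) = (80.4×10³)(3.7⁴)/(8·49.0³·23) = 0.69608 N/mm
U = ½kδ² = 0.5 × 0.69608 × 22.9² = 182.51 N·mm = 0.18251 J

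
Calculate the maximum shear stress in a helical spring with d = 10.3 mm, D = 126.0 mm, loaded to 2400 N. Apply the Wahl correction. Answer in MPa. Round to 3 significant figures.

787 MPa

Spring index C = D/d = 126.0/10.3 = 12.2330
K_W = (4C−1)/(4C−4) + 0.615/C = 47.932/44.932 + 0.0503 = 1.1170
τ₀ = 8FD/(πd³) = 8·2400·126.0/(π·10.3³) = 2.4192e+06/3432.9 = 704.71 MPa
τ_max = K·τ₀ = 1.1170 × 704.71 = 787.19 MPa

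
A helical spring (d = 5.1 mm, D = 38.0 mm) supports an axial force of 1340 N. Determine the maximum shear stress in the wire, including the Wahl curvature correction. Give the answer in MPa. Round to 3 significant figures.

Spring index C = D/d = 38.0/5.1 = 7.4510
K_W = (4C−1)/(4C−4) + 0.615/C = 28.804/25.804 + 0.0825 = 1.1988
τ₀ = 8FD/(πd³) = 8·1340·38.0/(π·5.1³) = 407360/416.74 = 977.5 MPa
τ_max = K·τ₀ = 1.1988 × 977.5 = 1171.8 MPa

1170 MPa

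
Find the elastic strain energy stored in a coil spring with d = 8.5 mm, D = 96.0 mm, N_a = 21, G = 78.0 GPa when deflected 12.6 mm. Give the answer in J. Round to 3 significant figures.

k = Gd⁴/(8D³N_a) = (78.0×10³)(8.5⁴)/(8·96.0³·21) = 2.7393 N/mm
U = ½kδ² = 0.5 × 2.7393 × 12.6² = 217.45 N·mm = 0.21745 J

0.217 J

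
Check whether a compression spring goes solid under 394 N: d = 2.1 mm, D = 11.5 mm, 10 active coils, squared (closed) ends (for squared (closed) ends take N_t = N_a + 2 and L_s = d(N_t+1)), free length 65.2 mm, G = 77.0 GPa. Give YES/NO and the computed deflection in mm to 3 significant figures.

k = Gd⁴/(8D³N_a) = (77.0×10³)(2.1⁴)/(8·11.5³·10) = 12.308 N/mm
N_t = 12; L_s = 2.1·13 = 27.3 mm; δ_solid = L₀ − L_s = 65.2 − 27.3 = 37.9 mm
δ = F/k = 394/12.308 = 32.012 mm
δ < δ_solid → spring does not go solid

NO, δ = 32.0 mm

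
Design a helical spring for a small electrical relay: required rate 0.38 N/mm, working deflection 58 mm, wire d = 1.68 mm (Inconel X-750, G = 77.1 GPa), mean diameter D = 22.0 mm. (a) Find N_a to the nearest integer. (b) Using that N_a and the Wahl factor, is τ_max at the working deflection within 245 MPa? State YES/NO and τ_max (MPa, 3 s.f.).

N_a = Gd⁴/(8D³k) = (77.1×10³)(1.68⁴)/(8·22.0³·0.38) = 18.97 → N_a = 19
Actual rate k = Gd⁴/(8D³·19) = 0.37947 N/mm
Working load F = kδ = 0.37947·58 = 22.009 N
C = 22.0/1.68 = 13.0952; K_W = (4C−1)/(4C−4)+0.615/C = 1.1090
τ_max = K_W·8FD/(πd³) = 1.1090·260.04 = 288.38 MPa
τ_max > 245 MPa → exceeds allowable

(a) 19 coils; (b) NO, τ_max = 288 MPa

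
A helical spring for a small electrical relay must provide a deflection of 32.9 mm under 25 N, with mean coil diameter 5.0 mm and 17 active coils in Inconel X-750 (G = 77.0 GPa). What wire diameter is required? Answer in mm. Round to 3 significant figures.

Required rate k = F/δ = 25/32.9 = 0.75988 N/mm
d = (8D³N_a·k / G)^(1/4) = (8·5.0³·17·0.75988 / (77.0×10³))^0.25
  = (0.16777)^0.25 = 0.6400 mm

0.640 mm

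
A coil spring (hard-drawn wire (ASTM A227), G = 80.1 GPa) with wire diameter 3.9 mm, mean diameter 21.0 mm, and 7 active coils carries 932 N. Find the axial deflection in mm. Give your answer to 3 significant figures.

k = Gd⁴/(8D³N_a) = (80.1×10³)(3.9⁴)/(8·21.0³·7) = 35.731 N/mm
δ = F/k = 932 / 35.731 = 26.084 mm

26.1 mm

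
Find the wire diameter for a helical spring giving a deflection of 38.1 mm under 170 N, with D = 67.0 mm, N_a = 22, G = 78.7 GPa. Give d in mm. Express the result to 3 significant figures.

Required rate k = F/δ = 170/38.1 = 4.4619 N/mm
d = (8D³N_a·k / G)^(1/4) = (8·67.0³·22·4.4619 / (78.7×10³))^0.25
  = (3001.1)^0.25 = 7.4015 mm

7.40 mm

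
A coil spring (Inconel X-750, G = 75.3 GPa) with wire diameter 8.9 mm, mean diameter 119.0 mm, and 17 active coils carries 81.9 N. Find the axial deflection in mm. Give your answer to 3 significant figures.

k = Gd⁴/(8D³N_a) = (75.3×10³)(8.9⁴)/(8·119.0³·17) = 2.0615 N/mm
δ = F/k = 81.9 / 2.0615 = 39.729 mm

39.7 mm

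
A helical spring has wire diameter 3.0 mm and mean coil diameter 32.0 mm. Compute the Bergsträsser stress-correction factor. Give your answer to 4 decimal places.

1.1261

C = D/d = 32.0/3.0 = 10.6667
K_B = (4C+2)/(4C−3) = 44.667/39.667 = 1.1261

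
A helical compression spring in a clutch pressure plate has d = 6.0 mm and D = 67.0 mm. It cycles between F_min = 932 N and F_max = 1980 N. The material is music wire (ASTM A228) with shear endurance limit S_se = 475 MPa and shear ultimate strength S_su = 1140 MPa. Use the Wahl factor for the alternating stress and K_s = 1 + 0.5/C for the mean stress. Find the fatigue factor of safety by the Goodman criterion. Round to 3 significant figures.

C = D/d = 67.0/6.0 = 11.1667; K_W = (4C−1)/(4C−4)+0.615/C = 1.1288; K_s = 1+0.5/C = 1.0448
F_a = (F_max−F_min)/2 = 524 N; F_m = (F_max+F_min)/2 = 1456 N
τ_a = K_W·8F_aD/(πd³) = 1.1288 × 413.9 = 467.23 MPa
τ_m = K_s·8F_mD/(πd³) = 1.0448 × 1150.1 = 1201.6 MPa
Goodman: 1/n_f = τ_a/S_se + τ_m/S_su = 467.23/475 + 1201.6/1140 = 0.98363 + 1.05400 = 2.0376
n_f = 1/2.0376 = 0.4908

0.491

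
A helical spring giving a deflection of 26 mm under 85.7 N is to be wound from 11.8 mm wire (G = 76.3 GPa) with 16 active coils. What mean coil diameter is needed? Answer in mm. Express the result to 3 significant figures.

152 mm

Required rate k = F/δ = 85.7/26 = 3.2962 N/mm
D = (Gd⁴/(8N_a·k))^(1/3) = (76.3×10³·11.8⁴/(8·16·3.2962))^(1/3)
  = (3.50619e+06)^(1/3) = 151.9189 mm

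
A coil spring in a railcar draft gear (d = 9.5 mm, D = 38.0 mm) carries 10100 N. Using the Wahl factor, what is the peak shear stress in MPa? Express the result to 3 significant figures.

1600 MPa

Spring index C = D/d = 38.0/9.5 = 4.0000
K_W = (4C−1)/(4C−4) + 0.615/C = 15.000/12.000 + 0.1537 = 1.4038
τ₀ = 8FD/(πd³) = 8·10100·38.0/(π·9.5³) = 3.0704e+06/2693.5 = 1139.9 MPa
τ_max = K·τ₀ = 1.4038 × 1139.9 = 1600.2 MPa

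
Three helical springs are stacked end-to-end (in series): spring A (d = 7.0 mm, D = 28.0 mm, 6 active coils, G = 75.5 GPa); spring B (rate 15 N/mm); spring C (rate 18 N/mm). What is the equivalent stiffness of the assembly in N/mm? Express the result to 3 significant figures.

k_A = Gd⁴/(8D³N_a) = (75.5×10³)(7.0⁴)/(8·28.0³·6) = 172.04 N/mm
Series: 1/k_eq = 1/172.04 + 1/15 + 1/18 = 0.12803; k_eq = 7.8104 N/mm

7.81 N/mm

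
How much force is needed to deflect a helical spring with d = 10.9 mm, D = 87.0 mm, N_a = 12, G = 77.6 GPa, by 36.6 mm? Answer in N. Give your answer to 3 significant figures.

k = Gd⁴/(8D³N_a) = (77.6×10³)(10.9⁴)/(8·87.0³·12) = 17.328 N/mm
F = k·δ = 17.328 × 36.6 = 634.19 N

634 N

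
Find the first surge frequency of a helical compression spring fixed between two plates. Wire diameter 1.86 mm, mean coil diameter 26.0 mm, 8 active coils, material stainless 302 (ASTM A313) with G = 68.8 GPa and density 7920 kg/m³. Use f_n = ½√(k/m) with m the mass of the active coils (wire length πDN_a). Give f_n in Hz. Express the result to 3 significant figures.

k = Gd⁴/(8D³N_a) = (68.8×10³)(1.86⁴)/(8·26.0³·8) = 0.73205 N/mm = 732.05 N/m
Wire length L = πDN_a = π·26.0·8 = 653.45 mm
m = ρ·(πd²/4)·L = 7920 × 2.7172×10⁻⁶ m² × 0.65345 m = 0.014062 kg
f_n = ½√(k/m) = 0.5·√(732.05/0.014062) = 0.5·√(52058) = 114.08 Hz

114 Hz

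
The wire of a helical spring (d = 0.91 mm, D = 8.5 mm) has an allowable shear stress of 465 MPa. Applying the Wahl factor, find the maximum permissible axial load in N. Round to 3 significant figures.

C = D/d = 8.5/0.91 = 9.3407
K_W = (4C−1)/(4C−4) + 0.615/C = 36.363/33.363 + 0.0658 = 1.1558
τ_max = K·8FD/(πd³) → F_max = τ_allow·πd³/(8DK)
F_max = 465·π·0.91³/(8·8.5·1.1558) = 1100.8/78.592 = 14.007 N

14.0 N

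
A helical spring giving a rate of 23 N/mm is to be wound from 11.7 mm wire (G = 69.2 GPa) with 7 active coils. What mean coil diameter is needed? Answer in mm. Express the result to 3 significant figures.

100 mm

D = (Gd⁴/(8N_a·k))^(1/3) = (69.2×10³·11.7⁴/(8·7·23))^(1/3)
  = (1.00678e+06)^(1/3) = 100.2254 mm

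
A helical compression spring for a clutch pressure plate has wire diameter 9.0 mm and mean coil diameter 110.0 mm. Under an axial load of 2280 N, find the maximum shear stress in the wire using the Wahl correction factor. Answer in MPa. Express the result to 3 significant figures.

Spring index C = D/d = 110.0/9.0 = 12.2222
K_W = (4C−1)/(4C−4) + 0.615/C = 47.889/44.889 + 0.0503 = 1.1171
τ₀ = 8FD/(πd³) = 8·2280·110.0/(π·9.0³) = 2.0064e+06/2290.2 = 876.07 MPa
τ_max = K·τ₀ = 1.1171 × 876.07 = 978.7 MPa

979 MPa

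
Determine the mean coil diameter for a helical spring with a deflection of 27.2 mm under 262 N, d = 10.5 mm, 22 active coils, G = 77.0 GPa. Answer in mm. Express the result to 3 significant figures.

Required rate k = F/δ = 262/27.2 = 9.6324 N/mm
D = (Gd⁴/(8N_a·k))^(1/3) = (77.0×10³·10.5⁴/(8·22·9.6324))^(1/3)
  = (552081)^(1/3) = 82.0353 mm

82.0 mm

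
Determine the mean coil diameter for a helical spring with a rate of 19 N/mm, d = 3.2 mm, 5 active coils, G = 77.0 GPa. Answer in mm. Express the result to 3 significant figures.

D = (Gd⁴/(8N_a·k))^(1/3) = (77.0×10³·3.2⁴/(8·5·19))^(1/3)
  = (10623.7)^(1/3) = 21.9833 mm

22.0 mm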